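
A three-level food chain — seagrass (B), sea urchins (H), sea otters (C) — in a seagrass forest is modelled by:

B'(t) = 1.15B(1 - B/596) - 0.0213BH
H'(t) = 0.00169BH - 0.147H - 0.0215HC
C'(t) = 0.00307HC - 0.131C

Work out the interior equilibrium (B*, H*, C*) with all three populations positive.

From dC/dt = 0: 0.00307H* = 0.131, so H* = 42.7.
From dB/dt = 0: 1.15(1 - B*/596) = 0.0213·42.7, giving B* = 596·(1 - 0.79) = 125.
From dH/dt = 0: 0.00169·125 - 0.147 = 0.0215C*, so C* = 0.0642/0.0215 = 2.98.

B* ≈ 125, H* ≈ 42.7, C* ≈ 2.98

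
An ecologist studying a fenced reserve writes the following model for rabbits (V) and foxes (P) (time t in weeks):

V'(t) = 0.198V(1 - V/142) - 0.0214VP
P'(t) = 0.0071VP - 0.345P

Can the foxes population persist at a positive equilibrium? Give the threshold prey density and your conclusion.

The predator equation gives dP/dt > 0 only when V > 0.345/0.0071 = 48.6.
Without the predator, V → K = 142. Since 142 > 48.6, the predator can invade and persist.

Threshold V = 48.6; K > 48.6, so yes, the predator persists.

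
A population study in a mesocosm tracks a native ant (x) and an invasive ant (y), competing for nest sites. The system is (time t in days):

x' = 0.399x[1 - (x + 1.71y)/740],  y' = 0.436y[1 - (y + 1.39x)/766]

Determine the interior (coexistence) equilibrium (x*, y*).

x* ≈ 414, y* ≈ 191

Setting both brackets to zero gives the nullclines x + 1.71y = 740 and 1.39x + y = 766.
Substituting y = 766 - 1.39x into the first: x(1 - 1.71·1.39) = 740 - 1.71·766.
So x* = -570/-1.38 = 414, and then y* = 766 - 1.39·414 = 191.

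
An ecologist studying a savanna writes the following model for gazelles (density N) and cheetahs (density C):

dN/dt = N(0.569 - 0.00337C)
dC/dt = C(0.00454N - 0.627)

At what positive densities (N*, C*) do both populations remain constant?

Set dC/dt = 0 with C > 0: 0.00454N - 0.627 = 0, so N* = 0.627/0.00454 = 138.
Set dN/dt = 0 with N > 0: 0.569 - 0.00337C = 0, so C* = 0.569/0.00337 = 169.

N* ≈ 138, C* ≈ 169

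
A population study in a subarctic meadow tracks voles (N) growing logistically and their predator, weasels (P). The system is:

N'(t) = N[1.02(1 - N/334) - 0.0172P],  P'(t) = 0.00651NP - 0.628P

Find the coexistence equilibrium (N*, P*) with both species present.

N* ≈ 96.5, P* ≈ 42.2

From dP/dt = 0 with P > 0: 0.00651N* = 0.628, so N* = 96.5.
Substitute into dN/dt = 0: 1.02(1 - 96.5/334) = 0.0172P*.
The bracket is 0.711, giving P* = 0.725/0.0172 = 42.2.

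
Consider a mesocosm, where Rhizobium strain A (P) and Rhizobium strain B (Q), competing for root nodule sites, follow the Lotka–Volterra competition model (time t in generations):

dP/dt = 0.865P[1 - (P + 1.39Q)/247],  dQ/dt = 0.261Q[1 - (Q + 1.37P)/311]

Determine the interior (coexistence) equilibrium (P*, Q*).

P* ≈ 205, Q* ≈ 30.3

Setting both brackets to zero gives the nullclines P + 1.39Q = 247 and 1.37P + Q = 311.
Substituting Q = 311 - 1.37P into the first: P(1 - 1.39·1.37) = 247 - 1.39·311.
So P* = -185/-0.904 = 205, and then Q* = 311 - 1.37·205 = 30.3.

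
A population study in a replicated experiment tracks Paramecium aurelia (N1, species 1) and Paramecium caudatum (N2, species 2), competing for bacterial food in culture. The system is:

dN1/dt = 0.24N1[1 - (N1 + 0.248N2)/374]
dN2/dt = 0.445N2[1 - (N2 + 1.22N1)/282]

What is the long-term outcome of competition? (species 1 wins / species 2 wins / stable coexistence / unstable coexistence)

species 1 excludes species 2

Compare the nullcline intercepts: K1/α12 = 374/0.248 = 1510 > K2 = 282; K2/α21 = 282/1.22 = 231 < K1 = 374.
Since the inequalities point opposite ways, species 1 can invade but species 2 cannot.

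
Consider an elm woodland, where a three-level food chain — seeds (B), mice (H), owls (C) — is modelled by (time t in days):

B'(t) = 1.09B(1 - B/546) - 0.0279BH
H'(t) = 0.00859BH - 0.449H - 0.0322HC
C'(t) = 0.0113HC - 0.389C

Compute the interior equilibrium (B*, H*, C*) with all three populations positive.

B* ≈ 64.9, H* ≈ 34.4, C* ≈ 3.37

From dC/dt = 0: 0.0113H* = 0.389, so H* = 34.4.
From dB/dt = 0: 1.09(1 - B*/546) = 0.0279·34.4, giving B* = 546·(1 - 0.881) = 64.9.
From dH/dt = 0: 0.00859·64.9 - 0.449 = 0.0322C*, so C* = 0.108/0.0322 = 3.37.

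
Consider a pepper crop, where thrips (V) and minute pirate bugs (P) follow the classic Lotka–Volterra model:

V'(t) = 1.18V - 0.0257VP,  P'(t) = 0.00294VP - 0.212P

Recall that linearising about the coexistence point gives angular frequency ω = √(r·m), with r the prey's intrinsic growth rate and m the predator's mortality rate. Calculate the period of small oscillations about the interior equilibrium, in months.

Here r = 1.18 and m = 0.212, so r·m = 0.25.
ω = √0.25 = 0.5 per month, hence T = 2π/ω ≈ 12.6 months.

T ≈ 12.6 months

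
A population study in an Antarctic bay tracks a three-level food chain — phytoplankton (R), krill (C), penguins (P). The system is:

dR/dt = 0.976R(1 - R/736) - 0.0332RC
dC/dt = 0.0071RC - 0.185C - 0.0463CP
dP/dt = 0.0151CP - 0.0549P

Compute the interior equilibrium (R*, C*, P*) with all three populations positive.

From dP/dt = 0: 0.0151C* = 0.0549, so C* = 3.64.
From dR/dt = 0: 0.976(1 - R*/736) = 0.0332·3.64, giving R* = 736·(1 - 0.124) = 645.
From dC/dt = 0: 0.0071·645 - 0.185 = 0.0463P*, so P* = 4.39/0.0463 = 94.9.

R* ≈ 645, C* ≈ 3.64, P* ≈ 94.9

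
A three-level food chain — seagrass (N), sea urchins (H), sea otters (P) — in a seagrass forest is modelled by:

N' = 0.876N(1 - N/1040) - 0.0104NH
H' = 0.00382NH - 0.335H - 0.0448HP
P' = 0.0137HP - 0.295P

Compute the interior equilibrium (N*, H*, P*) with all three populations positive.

From dP/dt = 0: 0.0137H* = 0.295, so H* = 21.5.
From dN/dt = 0: 0.876(1 - N*/1040) = 0.0104·21.5, giving N* = 1040·(1 - 0.256) = 774.
From dH/dt = 0: 0.00382·774 - 0.335 = 0.0448P*, so P* = 2.62/0.0448 = 58.5.

N* ≈ 774, H* ≈ 21.5, P* ≈ 58.5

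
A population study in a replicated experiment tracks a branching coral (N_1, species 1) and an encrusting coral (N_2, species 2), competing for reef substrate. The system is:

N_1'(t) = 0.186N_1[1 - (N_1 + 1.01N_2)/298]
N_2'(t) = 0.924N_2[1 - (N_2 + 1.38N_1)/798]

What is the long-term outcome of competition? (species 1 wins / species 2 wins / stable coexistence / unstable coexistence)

Compare the nullcline intercepts: K1/α12 = 298/1.01 = 295 < K2 = 798; K2/α21 = 798/1.38 = 578 > K1 = 298.
Since the inequalities point opposite ways, species 2 can invade but species 1 cannot.

species 2 excludes species 1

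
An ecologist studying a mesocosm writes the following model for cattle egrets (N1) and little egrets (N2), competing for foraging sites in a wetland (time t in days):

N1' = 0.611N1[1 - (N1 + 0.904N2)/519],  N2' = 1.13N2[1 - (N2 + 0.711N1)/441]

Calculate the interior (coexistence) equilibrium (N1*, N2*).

Setting both brackets to zero gives the nullclines N1 + 0.904N2 = 519 and 0.711N1 + N2 = 441.
Substituting N2 = 441 - 0.711N1 into the first: N1(1 - 0.904·0.711) = 519 - 0.904·441.
So N1* = 120/0.357 = 337, and then N2* = 441 - 0.711·337 = 202.

N1* ≈ 337, N2* ≈ 202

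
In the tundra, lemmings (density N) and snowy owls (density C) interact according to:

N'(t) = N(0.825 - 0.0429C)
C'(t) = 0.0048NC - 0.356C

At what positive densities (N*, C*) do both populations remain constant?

N* ≈ 74.2, C* ≈ 19.2

Set dC/dt = 0 with C > 0: 0.0048N - 0.356 = 0, so N* = 0.356/0.0048 = 74.2.
Set dN/dt = 0 with N > 0: 0.825 - 0.0429C = 0, so C* = 0.825/0.0429 = 19.2.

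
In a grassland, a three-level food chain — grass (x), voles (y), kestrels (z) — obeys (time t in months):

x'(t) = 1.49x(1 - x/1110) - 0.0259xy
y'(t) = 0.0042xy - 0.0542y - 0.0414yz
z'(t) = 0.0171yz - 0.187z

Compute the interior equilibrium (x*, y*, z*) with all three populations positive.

x* ≈ 899, y* ≈ 10.9, z* ≈ 89.9

From dz/dt = 0: 0.0171y* = 0.187, so y* = 10.9.
From dx/dt = 0: 1.49(1 - x*/1110) = 0.0259·10.9, giving x* = 1110·(1 - 0.19) = 899.
From dy/dt = 0: 0.0042·899 - 0.0542 = 0.0414z*, so z* = 3.72/0.0414 = 89.9.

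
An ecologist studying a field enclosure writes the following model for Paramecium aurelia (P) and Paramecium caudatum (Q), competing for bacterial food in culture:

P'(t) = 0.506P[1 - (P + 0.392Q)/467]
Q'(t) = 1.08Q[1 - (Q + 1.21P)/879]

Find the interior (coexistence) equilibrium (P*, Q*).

Setting both brackets to zero gives the nullclines P + 0.392Q = 467 and 1.21P + Q = 879.
Substituting Q = 879 - 1.21P into the first: P(1 - 0.392·1.21) = 467 - 0.392·879.
So P* = 122/0.526 = 233, and then Q* = 879 - 1.21·233 = 597.

P* ≈ 233, Q* ≈ 597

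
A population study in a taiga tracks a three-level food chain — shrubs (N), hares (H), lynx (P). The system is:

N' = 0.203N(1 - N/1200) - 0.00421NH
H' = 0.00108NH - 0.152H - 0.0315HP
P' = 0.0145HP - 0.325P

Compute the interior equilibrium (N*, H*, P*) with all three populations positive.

N* ≈ 642, H* ≈ 22.4, P* ≈ 17.2

From dP/dt = 0: 0.0145H* = 0.325, so H* = 22.4.
From dN/dt = 0: 0.203(1 - N*/1200) = 0.00421·22.4, giving N* = 1200·(1 - 0.465) = 642.
From dH/dt = 0: 0.00108·642 - 0.152 = 0.0315P*, so P* = 0.542/0.0315 = 17.2.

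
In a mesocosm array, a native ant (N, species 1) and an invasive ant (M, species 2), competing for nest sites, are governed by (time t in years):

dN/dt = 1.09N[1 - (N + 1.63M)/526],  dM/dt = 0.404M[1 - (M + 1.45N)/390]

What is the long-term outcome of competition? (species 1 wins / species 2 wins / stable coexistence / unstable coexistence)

unstable coexistence (outcome depends on initial conditions)

Compare the nullcline intercepts: K1/α12 = 526/1.63 = 323 < K2 = 390; K2/α21 = 390/1.45 = 269 < K1 = 526.
Since both are reversed, neither can invade when rare; the interior point is a saddle.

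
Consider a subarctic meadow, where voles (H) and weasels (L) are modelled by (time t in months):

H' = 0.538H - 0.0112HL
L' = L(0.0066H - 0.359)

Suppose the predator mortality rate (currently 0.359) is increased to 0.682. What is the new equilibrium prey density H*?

At the interior fixed point, setting dL/dt = 0 with L > 0 fixes H* = (predator death rate)/(HL coefficient) — independent of the other coefficients.
With the change, H* = 0.682/0.0066 = 103; it rises from 54.4.

H* ≈ 103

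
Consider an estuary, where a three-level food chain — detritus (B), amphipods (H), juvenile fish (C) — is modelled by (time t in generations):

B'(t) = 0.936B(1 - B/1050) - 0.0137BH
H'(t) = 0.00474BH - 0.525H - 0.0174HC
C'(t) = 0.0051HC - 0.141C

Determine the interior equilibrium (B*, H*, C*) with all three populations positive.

From dC/dt = 0: 0.0051H* = 0.141, so H* = 27.6.
From dB/dt = 0: 0.936(1 - B*/1050) = 0.0137·27.6, giving B* = 1050·(1 - 0.405) = 625.
From dH/dt = 0: 0.00474·625 - 0.525 = 0.0174C*, so C* = 2.44/0.0174 = 140.

B* ≈ 625, H* ≈ 27.6, C* ≈ 140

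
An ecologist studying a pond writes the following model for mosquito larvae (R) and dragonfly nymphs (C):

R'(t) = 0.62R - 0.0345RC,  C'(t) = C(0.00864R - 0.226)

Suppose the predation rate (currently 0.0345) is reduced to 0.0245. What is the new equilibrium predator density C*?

C* ≈ 25.3

At the interior fixed point, setting dR/dt = 0 with R > 0 fixes C* = (prey growth rate)/(RC coefficient) — independent of the other coefficients.
With the change, C* = 0.62/0.0245 = 25.3; it rises from 18.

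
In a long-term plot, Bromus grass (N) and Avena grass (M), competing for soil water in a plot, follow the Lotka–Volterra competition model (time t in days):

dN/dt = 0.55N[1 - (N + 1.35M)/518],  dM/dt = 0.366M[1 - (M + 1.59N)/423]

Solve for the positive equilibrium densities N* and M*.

N* ≈ 46.3, M* ≈ 349

Setting both brackets to zero gives the nullclines N + 1.35M = 518 and 1.59N + M = 423.
Substituting M = 423 - 1.59N into the first: N(1 - 1.35·1.59) = 518 - 1.35·423.
So N* = -53.1/-1.15 = 46.3, and then M* = 423 - 1.59·46.3 = 349.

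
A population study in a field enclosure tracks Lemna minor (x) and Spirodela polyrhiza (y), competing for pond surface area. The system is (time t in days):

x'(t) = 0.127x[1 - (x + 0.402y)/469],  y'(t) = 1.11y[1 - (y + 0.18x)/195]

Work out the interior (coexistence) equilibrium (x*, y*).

Setting both brackets to zero gives the nullclines x + 0.402y = 469 and 0.18x + y = 195.
Substituting y = 195 - 0.18x into the first: x(1 - 0.402·0.18) = 469 - 0.402·195.
So x* = 391/0.928 = 421, and then y* = 195 - 0.18·421 = 119.

x* ≈ 421, y* ≈ 119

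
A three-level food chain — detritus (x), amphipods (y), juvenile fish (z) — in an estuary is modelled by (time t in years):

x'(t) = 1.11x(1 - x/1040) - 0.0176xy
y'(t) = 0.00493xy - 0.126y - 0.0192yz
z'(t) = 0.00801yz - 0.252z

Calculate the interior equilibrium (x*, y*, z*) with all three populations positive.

From dz/dt = 0: 0.00801y* = 0.252, so y* = 31.5.
From dx/dt = 0: 1.11(1 - x*/1040) = 0.0176·31.5, giving x* = 1040·(1 - 0.499) = 521.
From dy/dt = 0: 0.00493·521 - 0.126 = 0.0192z*, so z* = 2.44/0.0192 = 127.

x* ≈ 521, y* ≈ 31.5, z* ≈ 127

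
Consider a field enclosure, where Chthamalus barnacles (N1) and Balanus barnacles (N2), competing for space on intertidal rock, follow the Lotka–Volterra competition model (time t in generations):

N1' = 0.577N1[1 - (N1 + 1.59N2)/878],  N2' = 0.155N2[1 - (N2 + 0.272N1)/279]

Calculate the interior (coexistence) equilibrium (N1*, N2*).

N1* ≈ 765, N2* ≈ 70.8

Setting both brackets to zero gives the nullclines N1 + 1.59N2 = 878 and 0.272N1 + N2 = 279.
Substituting N2 = 279 - 0.272N1 into the first: N1(1 - 1.59·0.272) = 878 - 1.59·279.
So N1* = 434/0.568 = 765, and then N2* = 279 - 0.272·765 = 70.8.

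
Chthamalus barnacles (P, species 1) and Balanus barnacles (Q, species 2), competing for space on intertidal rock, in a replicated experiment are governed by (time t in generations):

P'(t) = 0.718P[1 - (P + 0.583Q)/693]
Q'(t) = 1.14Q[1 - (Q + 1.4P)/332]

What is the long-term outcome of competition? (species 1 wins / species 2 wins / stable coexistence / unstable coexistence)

species 1 excludes species 2

Compare the nullcline intercepts: K1/α12 = 693/0.583 = 1190 > K2 = 332; K2/α21 = 332/1.4 = 237 < K1 = 693.
Since the inequalities point opposite ways, species 1 can invade but species 2 cannot.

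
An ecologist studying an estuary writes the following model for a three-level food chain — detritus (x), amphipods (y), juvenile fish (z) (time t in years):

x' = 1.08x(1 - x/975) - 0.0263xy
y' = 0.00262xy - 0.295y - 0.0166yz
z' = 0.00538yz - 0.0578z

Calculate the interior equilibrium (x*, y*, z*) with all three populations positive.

x* ≈ 720, y* ≈ 10.7, z* ≈ 95.9

From dz/dt = 0: 0.00538y* = 0.0578, so y* = 10.7.
From dx/dt = 0: 1.08(1 - x*/975) = 0.0263·10.7, giving x* = 975·(1 - 0.262) = 720.
From dy/dt = 0: 0.00262·720 - 0.295 = 0.0166z*, so z* = 1.59/0.0166 = 95.9.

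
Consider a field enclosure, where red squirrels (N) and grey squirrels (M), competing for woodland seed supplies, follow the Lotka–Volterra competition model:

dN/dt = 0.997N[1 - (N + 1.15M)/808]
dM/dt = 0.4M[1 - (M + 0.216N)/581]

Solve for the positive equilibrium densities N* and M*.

N* ≈ 186, M* ≈ 541

Setting both brackets to zero gives the nullclines N + 1.15M = 808 and 0.216N + M = 581.
Substituting M = 581 - 0.216N into the first: N(1 - 1.15·0.216) = 808 - 1.15·581.
So N* = 140/0.752 = 186, and then M* = 581 - 0.216·186 = 541.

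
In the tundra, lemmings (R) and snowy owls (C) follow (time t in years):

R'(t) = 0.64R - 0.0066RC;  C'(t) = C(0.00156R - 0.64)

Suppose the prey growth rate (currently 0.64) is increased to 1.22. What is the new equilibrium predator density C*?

C* ≈ 185

At the interior fixed point, setting dR/dt = 0 with R > 0 fixes C* = (prey growth rate)/(RC coefficient) — independent of the other coefficients.
With the change, C* = 1.22/0.0066 = 185; it rises from 97.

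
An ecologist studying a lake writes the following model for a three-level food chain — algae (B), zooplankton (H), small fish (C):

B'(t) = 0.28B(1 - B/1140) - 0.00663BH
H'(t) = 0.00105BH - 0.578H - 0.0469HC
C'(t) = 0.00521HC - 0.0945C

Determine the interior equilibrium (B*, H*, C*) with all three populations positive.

From dC/dt = 0: 0.00521H* = 0.0945, so H* = 18.1.
From dB/dt = 0: 0.28(1 - B*/1140) = 0.00663·18.1, giving B* = 1140·(1 - 0.429) = 650.
From dH/dt = 0: 0.00105·650 - 0.578 = 0.0469C*, so C* = 0.105/0.0469 = 2.24.

B* ≈ 650, H* ≈ 18.1, C* ≈ 2.24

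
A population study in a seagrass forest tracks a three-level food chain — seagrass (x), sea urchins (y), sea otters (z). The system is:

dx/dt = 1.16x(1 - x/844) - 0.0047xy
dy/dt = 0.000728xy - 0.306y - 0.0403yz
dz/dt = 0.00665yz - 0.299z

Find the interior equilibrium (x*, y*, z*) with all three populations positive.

From dz/dt = 0: 0.00665y* = 0.299, so y* = 45.
From dx/dt = 0: 1.16(1 - x*/844) = 0.0047·45, giving x* = 844·(1 - 0.182) = 690.
From dy/dt = 0: 0.000728·690 - 0.306 = 0.0403z*, so z* = 0.196/0.0403 = 4.88.

x* ≈ 690, y* ≈ 45, z* ≈ 4.88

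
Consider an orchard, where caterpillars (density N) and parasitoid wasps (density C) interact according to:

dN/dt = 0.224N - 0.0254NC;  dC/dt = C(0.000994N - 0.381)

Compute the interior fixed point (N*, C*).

N* ≈ 383, C* ≈ 8.82

Set dC/dt = 0 with C > 0: 0.000994N - 0.381 = 0, so N* = 0.381/0.000994 = 383.
Set dN/dt = 0 with N > 0: 0.224 - 0.0254C = 0, so C* = 0.224/0.0254 = 8.82.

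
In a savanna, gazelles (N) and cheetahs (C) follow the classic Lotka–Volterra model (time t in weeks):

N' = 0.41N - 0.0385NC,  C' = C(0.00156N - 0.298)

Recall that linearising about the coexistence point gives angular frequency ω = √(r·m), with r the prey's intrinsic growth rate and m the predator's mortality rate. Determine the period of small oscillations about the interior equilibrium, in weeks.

T ≈ 18 weeks

Here r = 0.41 and m = 0.298, so r·m = 0.122.
ω = √0.122 = 0.35 per week, hence T = 2π/ω ≈ 18 weeks.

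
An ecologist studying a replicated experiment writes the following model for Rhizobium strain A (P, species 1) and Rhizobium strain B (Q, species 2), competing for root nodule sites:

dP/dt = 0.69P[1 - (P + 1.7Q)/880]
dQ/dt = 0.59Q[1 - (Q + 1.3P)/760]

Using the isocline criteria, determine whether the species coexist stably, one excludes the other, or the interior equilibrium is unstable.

unstable coexistence (outcome depends on initial conditions)

Compare the nullcline intercepts: K1/α12 = 880/1.7 = 518 < K2 = 760; K2/α21 = 760/1.3 = 585 < K1 = 880.
Since both are reversed, neither can invade when rare; the interior point is a saddle.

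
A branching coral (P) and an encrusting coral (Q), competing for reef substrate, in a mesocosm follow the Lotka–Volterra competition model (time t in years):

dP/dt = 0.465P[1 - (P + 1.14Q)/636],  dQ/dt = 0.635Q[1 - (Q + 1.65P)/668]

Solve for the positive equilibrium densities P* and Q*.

P* ≈ 142, Q* ≈ 433

Setting both brackets to zero gives the nullclines P + 1.14Q = 636 and 1.65P + Q = 668.
Substituting Q = 668 - 1.65P into the first: P(1 - 1.14·1.65) = 636 - 1.14·668.
So P* = -126/-0.881 = 142, and then Q* = 668 - 1.65·142 = 433.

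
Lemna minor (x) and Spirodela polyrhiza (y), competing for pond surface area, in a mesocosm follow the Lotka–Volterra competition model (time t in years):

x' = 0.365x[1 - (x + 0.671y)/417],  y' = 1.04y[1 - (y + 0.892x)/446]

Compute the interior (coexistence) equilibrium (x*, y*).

x* ≈ 293, y* ≈ 184

Setting both brackets to zero gives the nullclines x + 0.671y = 417 and 0.892x + y = 446.
Substituting y = 446 - 0.892x into the first: x(1 - 0.671·0.892) = 417 - 0.671·446.
So x* = 118/0.401 = 293, and then y* = 446 - 0.892·293 = 184.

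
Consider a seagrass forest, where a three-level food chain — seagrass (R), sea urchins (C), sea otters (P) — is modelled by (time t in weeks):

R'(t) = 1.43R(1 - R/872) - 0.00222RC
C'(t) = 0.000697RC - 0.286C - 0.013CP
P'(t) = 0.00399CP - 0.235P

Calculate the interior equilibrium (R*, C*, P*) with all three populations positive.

From dP/dt = 0: 0.00399C* = 0.235, so C* = 58.9.
From dR/dt = 0: 1.43(1 - R*/872) = 0.00222·58.9, giving R* = 872·(1 - 0.0914) = 792.
From dC/dt = 0: 0.000697·792 - 0.286 = 0.013P*, so P* = 0.266/0.013 = 20.5.

R* ≈ 792, C* ≈ 58.9, P* ≈ 20.5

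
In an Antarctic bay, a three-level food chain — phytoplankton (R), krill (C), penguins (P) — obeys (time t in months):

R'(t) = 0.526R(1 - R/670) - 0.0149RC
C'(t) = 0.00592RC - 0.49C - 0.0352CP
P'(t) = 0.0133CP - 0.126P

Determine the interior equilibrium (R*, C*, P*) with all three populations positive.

R* ≈ 490, C* ≈ 9.47, P* ≈ 68.5

From dP/dt = 0: 0.0133C* = 0.126, so C* = 9.47.
From dR/dt = 0: 0.526(1 - R*/670) = 0.0149·9.47, giving R* = 670·(1 - 0.268) = 490.
From dC/dt = 0: 0.00592·490 - 0.49 = 0.0352P*, so P* = 2.41/0.0352 = 68.5.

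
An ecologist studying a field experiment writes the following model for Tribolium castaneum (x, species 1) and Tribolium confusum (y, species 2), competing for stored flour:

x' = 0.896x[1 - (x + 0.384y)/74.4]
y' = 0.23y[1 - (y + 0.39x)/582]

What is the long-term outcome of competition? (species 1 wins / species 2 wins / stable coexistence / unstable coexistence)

Compare the nullcline intercepts: K1/α12 = 74.4/0.384 = 194 < K2 = 582; K2/α21 = 582/0.39 = 1490 > K1 = 74.4.
Since the inequalities point opposite ways, species 2 can invade but species 1 cannot.

species 2 excludes species 1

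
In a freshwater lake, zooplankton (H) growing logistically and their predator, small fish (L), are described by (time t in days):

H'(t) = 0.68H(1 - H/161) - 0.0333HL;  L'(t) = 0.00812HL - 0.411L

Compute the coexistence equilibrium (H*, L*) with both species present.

H* ≈ 50.6, L* ≈ 14

From dL/dt = 0 with L > 0: 0.00812H* = 0.411, so H* = 50.6.
Substitute into dH/dt = 0: 0.68(1 - 50.6/161) = 0.0333L*.
The bracket is 0.686, giving L* = 0.466/0.0333 = 14.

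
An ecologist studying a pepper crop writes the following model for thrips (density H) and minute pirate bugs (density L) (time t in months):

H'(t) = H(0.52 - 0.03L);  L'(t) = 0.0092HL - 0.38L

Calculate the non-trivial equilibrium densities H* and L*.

Set dL/dt = 0 with L > 0: 0.0092H - 0.38 = 0, so H* = 0.38/0.0092 = 41.3.
Set dH/dt = 0 with H > 0: 0.52 - 0.03L = 0, so L* = 0.52/0.03 = 17.3.

H* ≈ 41.3, L* ≈ 17.3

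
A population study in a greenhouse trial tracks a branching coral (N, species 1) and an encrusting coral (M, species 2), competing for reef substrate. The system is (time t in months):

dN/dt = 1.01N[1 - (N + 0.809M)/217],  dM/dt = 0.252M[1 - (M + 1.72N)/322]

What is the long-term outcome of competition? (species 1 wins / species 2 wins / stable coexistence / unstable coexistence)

Compare the nullcline intercepts: K1/α12 = 217/0.809 = 268 < K2 = 322; K2/α21 = 322/1.72 = 187 < K1 = 217.
Since both are reversed, neither can invade when rare; the interior point is a saddle.

unstable coexistence (outcome depends on initial conditions)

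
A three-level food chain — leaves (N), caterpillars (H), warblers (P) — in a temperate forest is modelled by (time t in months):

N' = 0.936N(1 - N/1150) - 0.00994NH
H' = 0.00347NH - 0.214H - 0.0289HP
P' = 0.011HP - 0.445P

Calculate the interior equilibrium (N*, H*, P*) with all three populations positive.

From dP/dt = 0: 0.011H* = 0.445, so H* = 40.5.
From dN/dt = 0: 0.936(1 - N*/1150) = 0.00994·40.5, giving N* = 1150·(1 - 0.43) = 656.
From dH/dt = 0: 0.00347·656 - 0.214 = 0.0289P*, so P* = 2.06/0.0289 = 71.4.

N* ≈ 656, H* ≈ 40.5, P* ≈ 71.4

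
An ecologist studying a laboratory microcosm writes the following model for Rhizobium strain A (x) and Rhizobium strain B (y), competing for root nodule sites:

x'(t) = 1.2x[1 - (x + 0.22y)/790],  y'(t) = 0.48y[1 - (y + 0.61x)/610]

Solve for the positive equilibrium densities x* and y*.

x* ≈ 757, y* ≈ 148

Setting both brackets to zero gives the nullclines x + 0.22y = 790 and 0.61x + y = 610.
Substituting y = 610 - 0.61x into the first: x(1 - 0.22·0.61) = 790 - 0.22·610.
So x* = 656/0.866 = 757, and then y* = 610 - 0.61·757 = 148.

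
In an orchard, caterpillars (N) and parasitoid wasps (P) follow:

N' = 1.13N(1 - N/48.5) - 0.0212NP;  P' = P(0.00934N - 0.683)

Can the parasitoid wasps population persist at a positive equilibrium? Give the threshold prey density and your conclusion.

Threshold N = 73.1; K < 73.1, so no, the predator goes extinct.

The predator equation gives dP/dt > 0 only when N > 0.683/0.00934 = 73.1.
Without the predator, N → K = 48.5. Since 48.5 < 73.1, the predator cannot invade.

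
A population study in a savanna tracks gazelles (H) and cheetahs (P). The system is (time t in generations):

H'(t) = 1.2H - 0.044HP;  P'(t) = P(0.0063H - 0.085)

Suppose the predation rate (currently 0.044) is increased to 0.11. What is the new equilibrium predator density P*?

P* ≈ 10.9

At the interior fixed point, setting dH/dt = 0 with H > 0 fixes P* = (prey growth rate)/(HP coefficient) — independent of the other coefficients.
With the change, P* = 1.2/0.11 = 10.9; it falls from 27.3.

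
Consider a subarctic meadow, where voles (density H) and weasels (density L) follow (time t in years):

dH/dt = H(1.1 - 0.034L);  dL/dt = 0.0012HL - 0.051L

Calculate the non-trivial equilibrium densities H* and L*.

Set dL/dt = 0 with L > 0: 0.0012H - 0.051 = 0, so H* = 0.051/0.0012 = 42.5.
Set dH/dt = 0 with H > 0: 1.1 - 0.034L = 0, so L* = 1.1/0.034 = 32.4.

H* ≈ 42.5, L* ≈ 32.4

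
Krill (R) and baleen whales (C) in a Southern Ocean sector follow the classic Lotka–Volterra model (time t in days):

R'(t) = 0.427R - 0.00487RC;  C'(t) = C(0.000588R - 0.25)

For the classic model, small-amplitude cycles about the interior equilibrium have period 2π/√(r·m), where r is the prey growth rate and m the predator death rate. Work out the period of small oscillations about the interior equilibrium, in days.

T ≈ 19.2 days

Here r = 0.427 and m = 0.25, so r·m = 0.107.
ω = √0.107 = 0.327 per day, hence T = 2π/ω ≈ 19.2 days.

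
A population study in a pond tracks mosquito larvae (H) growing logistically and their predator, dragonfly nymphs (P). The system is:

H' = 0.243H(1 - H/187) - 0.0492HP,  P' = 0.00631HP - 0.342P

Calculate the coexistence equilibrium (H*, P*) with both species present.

From dP/dt = 0 with P > 0: 0.00631H* = 0.342, so H* = 54.2.
Substitute into dH/dt = 0: 0.243(1 - 54.2/187) = 0.0492P*.
The bracket is 0.71, giving P* = 0.173/0.0492 = 3.51.

H* ≈ 54.2, P* ≈ 3.51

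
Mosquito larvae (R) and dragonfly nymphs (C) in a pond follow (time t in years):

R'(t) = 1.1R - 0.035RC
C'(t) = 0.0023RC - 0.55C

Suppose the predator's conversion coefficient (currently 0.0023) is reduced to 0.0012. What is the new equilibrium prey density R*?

At the interior fixed point, setting dC/dt = 0 with C > 0 fixes R* = (predator death rate)/(RC coefficient) — independent of the other coefficients.
With the change, R* = 0.55/0.0012 = 458; it rises from 239.

R* ≈ 458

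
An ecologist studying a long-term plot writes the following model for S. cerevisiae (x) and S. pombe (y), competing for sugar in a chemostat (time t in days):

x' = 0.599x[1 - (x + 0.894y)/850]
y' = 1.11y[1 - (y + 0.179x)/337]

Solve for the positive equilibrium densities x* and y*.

Setting both brackets to zero gives the nullclines x + 0.894y = 850 and 0.179x + y = 337.
Substituting y = 337 - 0.179x into the first: x(1 - 0.894·0.179) = 850 - 0.894·337.
So x* = 549/0.84 = 653, and then y* = 337 - 0.179·653 = 220.

x* ≈ 653, y* ≈ 220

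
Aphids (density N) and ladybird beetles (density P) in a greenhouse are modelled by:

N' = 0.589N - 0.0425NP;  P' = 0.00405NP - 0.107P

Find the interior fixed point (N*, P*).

N* ≈ 26.4, P* ≈ 13.9

Set dP/dt = 0 with P > 0: 0.00405N - 0.107 = 0, so N* = 0.107/0.00405 = 26.4.
Set dN/dt = 0 with N > 0: 0.589 - 0.0425P = 0, so P* = 0.589/0.0425 = 13.9.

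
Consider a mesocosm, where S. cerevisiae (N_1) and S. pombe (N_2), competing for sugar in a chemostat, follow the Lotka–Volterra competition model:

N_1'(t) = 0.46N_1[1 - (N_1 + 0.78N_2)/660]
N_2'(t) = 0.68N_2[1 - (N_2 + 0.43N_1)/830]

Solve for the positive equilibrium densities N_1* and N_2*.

Setting both brackets to zero gives the nullclines N_1 + 0.78N_2 = 660 and 0.43N_1 + N_2 = 830.
Substituting N_2 = 830 - 0.43N_1 into the first: N_1(1 - 0.78·0.43) = 660 - 0.78·830.
So N_1* = 12.6/0.665 = 19, and then N_2* = 830 - 0.43·19 = 822.

N_1* ≈ 19, N_2* ≈ 822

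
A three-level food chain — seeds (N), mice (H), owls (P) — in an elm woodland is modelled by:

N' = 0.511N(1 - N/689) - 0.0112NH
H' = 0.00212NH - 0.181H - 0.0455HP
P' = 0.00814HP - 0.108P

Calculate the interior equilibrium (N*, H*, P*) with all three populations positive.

N* ≈ 489, H* ≈ 13.3, P* ≈ 18.8

From dP/dt = 0: 0.00814H* = 0.108, so H* = 13.3.
From dN/dt = 0: 0.511(1 - N*/689) = 0.0112·13.3, giving N* = 689·(1 - 0.291) = 489.
From dH/dt = 0: 0.00212·489 - 0.181 = 0.0455P*, so P* = 0.855/0.0455 = 18.8.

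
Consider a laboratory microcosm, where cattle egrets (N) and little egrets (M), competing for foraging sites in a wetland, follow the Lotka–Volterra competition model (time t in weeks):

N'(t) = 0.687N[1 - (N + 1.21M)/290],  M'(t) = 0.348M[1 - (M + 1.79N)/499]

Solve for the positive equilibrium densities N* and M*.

Setting both brackets to zero gives the nullclines N + 1.21M = 290 and 1.79N + M = 499.
Substituting M = 499 - 1.79N into the first: N(1 - 1.21·1.79) = 290 - 1.21·499.
So N* = -314/-1.17 = 269, and then M* = 499 - 1.79·269 = 17.2.

N* ≈ 269, M* ≈ 17.2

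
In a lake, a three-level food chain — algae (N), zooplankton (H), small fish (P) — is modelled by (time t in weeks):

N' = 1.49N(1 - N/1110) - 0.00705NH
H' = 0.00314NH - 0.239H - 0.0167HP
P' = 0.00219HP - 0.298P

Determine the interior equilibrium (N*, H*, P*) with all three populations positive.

From dP/dt = 0: 0.00219H* = 0.298, so H* = 136.
From dN/dt = 0: 1.49(1 - N*/1110) = 0.00705·136, giving N* = 1110·(1 - 0.644) = 395.
From dH/dt = 0: 0.00314·395 - 0.239 = 0.0167P*, so P* = 1/0.0167 = 60.

N* ≈ 395, H* ≈ 136, P* ≈ 60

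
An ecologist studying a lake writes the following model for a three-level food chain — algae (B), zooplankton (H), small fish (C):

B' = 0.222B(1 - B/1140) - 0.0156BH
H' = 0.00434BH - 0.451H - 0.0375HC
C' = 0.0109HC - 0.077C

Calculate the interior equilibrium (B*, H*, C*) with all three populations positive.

B* ≈ 574, H* ≈ 7.06, C* ≈ 54.4

From dC/dt = 0: 0.0109H* = 0.077, so H* = 7.06.
From dB/dt = 0: 0.222(1 - B*/1140) = 0.0156·7.06, giving B* = 1140·(1 - 0.496) = 574.
From dH/dt = 0: 0.00434·574 - 0.451 = 0.0375C*, so C* = 2.04/0.0375 = 54.4.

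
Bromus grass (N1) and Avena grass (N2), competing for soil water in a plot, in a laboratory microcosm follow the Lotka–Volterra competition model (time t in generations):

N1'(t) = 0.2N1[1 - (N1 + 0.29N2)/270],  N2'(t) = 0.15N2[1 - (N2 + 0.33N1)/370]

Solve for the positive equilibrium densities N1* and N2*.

N1* ≈ 180, N2* ≈ 311

Setting both brackets to zero gives the nullclines N1 + 0.29N2 = 270 and 0.33N1 + N2 = 370.
Substituting N2 = 370 - 0.33N1 into the first: N1(1 - 0.29·0.33) = 270 - 0.29·370.
So N1* = 163/0.904 = 180, and then N2* = 370 - 0.33·180 = 311.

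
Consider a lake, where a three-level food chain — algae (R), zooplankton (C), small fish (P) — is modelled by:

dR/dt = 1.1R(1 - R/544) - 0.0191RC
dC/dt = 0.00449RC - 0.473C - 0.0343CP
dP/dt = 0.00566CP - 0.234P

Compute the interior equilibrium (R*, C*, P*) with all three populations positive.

From dP/dt = 0: 0.00566C* = 0.234, so C* = 41.3.
From dR/dt = 0: 1.1(1 - R*/544) = 0.0191·41.3, giving R* = 544·(1 - 0.718) = 153.
From dC/dt = 0: 0.00449·153 - 0.473 = 0.0343P*, so P* = 0.216/0.0343 = 6.3.

R* ≈ 153, C* ≈ 41.3, P* ≈ 6.3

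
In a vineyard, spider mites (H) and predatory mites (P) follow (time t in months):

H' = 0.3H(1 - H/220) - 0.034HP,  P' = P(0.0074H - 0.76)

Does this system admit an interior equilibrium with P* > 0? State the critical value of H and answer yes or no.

The predator equation gives dP/dt > 0 only when H > 0.76/0.0074 = 103.
Without the predator, H → K = 220. Since 220 > 103, the predator can invade and persist.

Threshold H = 103; K > 103, so yes, the predator persists.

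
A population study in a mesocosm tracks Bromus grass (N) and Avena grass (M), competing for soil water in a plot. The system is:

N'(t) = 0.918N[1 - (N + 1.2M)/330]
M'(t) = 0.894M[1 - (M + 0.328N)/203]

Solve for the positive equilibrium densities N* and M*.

Setting both brackets to zero gives the nullclines N + 1.2M = 330 and 0.328N + M = 203.
Substituting M = 203 - 0.328N into the first: N(1 - 1.2·0.328) = 330 - 1.2·203.
So N* = 86.4/0.606 = 142, and then M* = 203 - 0.328·142 = 156.

N* ≈ 142, M* ≈ 156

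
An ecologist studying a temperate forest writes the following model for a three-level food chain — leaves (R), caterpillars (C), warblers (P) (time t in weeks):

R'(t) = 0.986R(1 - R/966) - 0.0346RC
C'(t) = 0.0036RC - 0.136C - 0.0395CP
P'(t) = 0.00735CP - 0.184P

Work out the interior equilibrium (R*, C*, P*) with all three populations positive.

R* ≈ 117, C* ≈ 25, P* ≈ 7.26

From dP/dt = 0: 0.00735C* = 0.184, so C* = 25.
From dR/dt = 0: 0.986(1 - R*/966) = 0.0346·25, giving R* = 966·(1 - 0.878) = 117.
From dC/dt = 0: 0.0036·117 - 0.136 = 0.0395P*, so P* = 0.287/0.0395 = 7.26.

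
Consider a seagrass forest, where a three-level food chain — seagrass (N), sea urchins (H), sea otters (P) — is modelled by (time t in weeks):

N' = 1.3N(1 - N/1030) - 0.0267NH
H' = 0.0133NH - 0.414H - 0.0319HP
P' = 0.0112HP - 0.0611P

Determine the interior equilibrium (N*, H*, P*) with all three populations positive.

From dP/dt = 0: 0.0112H* = 0.0611, so H* = 5.46.
From dN/dt = 0: 1.3(1 - N*/1030) = 0.0267·5.46, giving N* = 1030·(1 - 0.112) = 915.
From dH/dt = 0: 0.0133·915 - 0.414 = 0.0319P*, so P* = 11.8/0.0319 = 368.

N* ≈ 915, H* ≈ 5.46, P* ≈ 368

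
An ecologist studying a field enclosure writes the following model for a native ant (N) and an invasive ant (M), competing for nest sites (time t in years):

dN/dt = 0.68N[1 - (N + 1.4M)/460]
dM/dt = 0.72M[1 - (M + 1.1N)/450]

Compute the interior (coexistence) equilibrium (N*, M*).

Setting both brackets to zero gives the nullclines N + 1.4M = 460 and 1.1N + M = 450.
Substituting M = 450 - 1.1N into the first: N(1 - 1.4·1.1) = 460 - 1.4·450.
So N* = -170/-0.54 = 315, and then M* = 450 - 1.1·315 = 104.

N* ≈ 315, M* ≈ 104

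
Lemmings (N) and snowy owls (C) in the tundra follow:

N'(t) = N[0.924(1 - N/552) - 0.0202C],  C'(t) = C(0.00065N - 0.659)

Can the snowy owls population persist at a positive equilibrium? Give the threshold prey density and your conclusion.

The predator equation gives dC/dt > 0 only when N > 0.659/0.00065 = 1010.
Without the predator, N → K = 552. Since 552 < 1010, the predator cannot invade.

Threshold N = 1010; K < 1010, so no, the predator goes extinct.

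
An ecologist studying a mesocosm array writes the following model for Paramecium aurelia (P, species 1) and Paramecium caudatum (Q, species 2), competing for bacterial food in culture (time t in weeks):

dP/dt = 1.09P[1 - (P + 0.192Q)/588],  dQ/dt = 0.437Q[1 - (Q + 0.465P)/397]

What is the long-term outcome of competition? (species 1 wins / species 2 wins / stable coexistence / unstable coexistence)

stable coexistence

Compare the nullcline intercepts: K1/α12 = 588/0.192 = 3060 > K2 = 397; K2/α21 = 397/0.465 = 854 > K1 = 588.
Since both inequalities hold, each species can invade when rare, so the interior equilibrium is stable.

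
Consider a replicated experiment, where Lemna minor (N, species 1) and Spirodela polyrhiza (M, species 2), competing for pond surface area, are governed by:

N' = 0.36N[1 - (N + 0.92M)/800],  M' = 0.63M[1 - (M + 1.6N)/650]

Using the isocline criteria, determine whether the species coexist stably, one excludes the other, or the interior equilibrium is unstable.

Compare the nullcline intercepts: K1/α12 = 800/0.92 = 870 > K2 = 650; K2/α21 = 650/1.6 = 406 < K1 = 800.
Since the inequalities point opposite ways, species 1 can invade but species 2 cannot.

species 1 excludes species 2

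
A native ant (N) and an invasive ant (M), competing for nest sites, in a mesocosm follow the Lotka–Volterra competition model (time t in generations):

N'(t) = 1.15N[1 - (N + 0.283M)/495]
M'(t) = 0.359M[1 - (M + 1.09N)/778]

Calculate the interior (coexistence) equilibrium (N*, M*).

Setting both brackets to zero gives the nullclines N + 0.283M = 495 and 1.09N + M = 778.
Substituting M = 778 - 1.09N into the first: N(1 - 0.283·1.09) = 495 - 0.283·778.
So N* = 275/0.692 = 397, and then M* = 778 - 1.09·397 = 345.

N* ≈ 397, M* ≈ 345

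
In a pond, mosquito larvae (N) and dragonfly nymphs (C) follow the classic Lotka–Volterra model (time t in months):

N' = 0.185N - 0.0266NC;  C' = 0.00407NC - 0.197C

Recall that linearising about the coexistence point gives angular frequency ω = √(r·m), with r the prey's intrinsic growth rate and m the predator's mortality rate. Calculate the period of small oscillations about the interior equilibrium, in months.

Here r = 0.185 and m = 0.197, so r·m = 0.0364.
ω = √0.0364 = 0.191 per month, hence T = 2π/ω ≈ 32.9 months.

T ≈ 32.9 months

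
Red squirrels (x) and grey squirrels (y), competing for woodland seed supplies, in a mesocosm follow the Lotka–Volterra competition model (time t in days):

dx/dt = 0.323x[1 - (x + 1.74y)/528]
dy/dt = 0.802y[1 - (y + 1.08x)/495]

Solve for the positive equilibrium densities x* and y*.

x* ≈ 379, y* ≈ 85.6

Setting both brackets to zero gives the nullclines x + 1.74y = 528 and 1.08x + y = 495.
Substituting y = 495 - 1.08x into the first: x(1 - 1.74·1.08) = 528 - 1.74·495.
So x* = -333/-0.879 = 379, and then y* = 495 - 1.08·379 = 85.6.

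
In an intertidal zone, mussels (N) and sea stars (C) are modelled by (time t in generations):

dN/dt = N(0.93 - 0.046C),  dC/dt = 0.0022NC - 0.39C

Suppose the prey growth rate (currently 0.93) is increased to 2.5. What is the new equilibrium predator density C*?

C* ≈ 54.3

At the interior fixed point, setting dN/dt = 0 with N > 0 fixes C* = (prey growth rate)/(NC coefficient) — independent of the other coefficients.
With the change, C* = 2.5/0.046 = 54.3; it rises from 20.2.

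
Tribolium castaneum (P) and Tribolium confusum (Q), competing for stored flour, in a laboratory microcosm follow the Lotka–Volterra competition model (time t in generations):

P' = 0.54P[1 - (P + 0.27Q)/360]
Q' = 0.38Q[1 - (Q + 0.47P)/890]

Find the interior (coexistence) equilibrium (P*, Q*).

P* ≈ 137, Q* ≈ 826

Setting both brackets to zero gives the nullclines P + 0.27Q = 360 and 0.47P + Q = 890.
Substituting Q = 890 - 0.47P into the first: P(1 - 0.27·0.47) = 360 - 0.27·890.
So P* = 120/0.873 = 137, and then Q* = 890 - 0.47·137 = 826.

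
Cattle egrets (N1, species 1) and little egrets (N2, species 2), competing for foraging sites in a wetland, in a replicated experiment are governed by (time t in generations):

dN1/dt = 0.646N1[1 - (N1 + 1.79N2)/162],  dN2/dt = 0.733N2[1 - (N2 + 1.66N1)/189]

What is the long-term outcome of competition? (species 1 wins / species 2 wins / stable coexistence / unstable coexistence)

Compare the nullcline intercepts: K1/α12 = 162/1.79 = 90.5 < K2 = 189; K2/α21 = 189/1.66 = 114 < K1 = 162.
Since both are reversed, neither can invade when rare; the interior point is a saddle.

unstable coexistence (outcome depends on initial conditions)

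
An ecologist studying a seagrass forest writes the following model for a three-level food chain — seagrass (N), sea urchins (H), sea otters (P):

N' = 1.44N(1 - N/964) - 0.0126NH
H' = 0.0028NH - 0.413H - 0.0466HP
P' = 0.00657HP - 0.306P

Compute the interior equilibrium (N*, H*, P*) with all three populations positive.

From dP/dt = 0: 0.00657H* = 0.306, so H* = 46.6.
From dN/dt = 0: 1.44(1 - N*/964) = 0.0126·46.6, giving N* = 964·(1 - 0.408) = 571.
From dH/dt = 0: 0.0028·571 - 0.413 = 0.0466P*, so P* = 1.19/0.0466 = 25.5.

N* ≈ 571, H* ≈ 46.6, P* ≈ 25.5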